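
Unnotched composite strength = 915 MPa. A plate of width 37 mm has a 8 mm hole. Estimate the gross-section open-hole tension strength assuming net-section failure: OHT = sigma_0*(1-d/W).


OHT = sigma_0*(1-d/W) = 915*(1-8/37) = 717.2 MPa

717.2 MPa


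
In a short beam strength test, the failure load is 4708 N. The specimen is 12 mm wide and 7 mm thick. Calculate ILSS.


ILSS = 3F/(4bh) = 3*4708/(4*12*7) = 42.04 MPa

42.04 MPa


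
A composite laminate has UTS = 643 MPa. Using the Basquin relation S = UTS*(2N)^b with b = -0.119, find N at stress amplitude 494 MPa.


N = 0.5 * (S/UTS)^(1/b) = 0.5 * (494/643)^(1/-0.119) = 4.5816 cycles

4.5816 cycles


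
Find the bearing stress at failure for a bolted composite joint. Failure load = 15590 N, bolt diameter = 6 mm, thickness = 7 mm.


sigma_br = F/(d*h) = 15590/(6*7) = 371.2 MPa

371.2 MPa


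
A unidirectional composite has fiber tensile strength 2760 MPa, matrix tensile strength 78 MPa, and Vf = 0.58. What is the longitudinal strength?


sigma_1 = sigma_f*Vf + sigma_m*(1-Vf) = 2760*0.58 + 78*0.42 = 1633.6 MPa

1633.6 MPa


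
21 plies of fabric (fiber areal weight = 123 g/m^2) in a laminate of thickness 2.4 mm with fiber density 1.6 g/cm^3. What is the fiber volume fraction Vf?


Vf = n * FAW / (rho_f * h * 1000) = 21 * 123 / (1.6 * 2.4 * 1000) = 0.6727

0.6727


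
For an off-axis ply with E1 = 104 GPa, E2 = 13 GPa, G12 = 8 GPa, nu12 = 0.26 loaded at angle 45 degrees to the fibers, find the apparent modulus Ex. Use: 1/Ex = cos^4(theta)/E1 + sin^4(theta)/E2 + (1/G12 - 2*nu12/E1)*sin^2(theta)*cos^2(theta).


cos^4(45) = 0.25, sin^4(45) = 0.25, sin^2(45)*cos^2(45) = 0.25
1/G12 - 2*nu12/E1 = 1/8 - 2*0.26/104 = 0.12 GPa^-1
1/Ex = 0.25/104 + 0.25/13 + 0.12*0.25 = 0.0516346 GPa^-1
Ex = 19.37 GPa

19.37 GPa


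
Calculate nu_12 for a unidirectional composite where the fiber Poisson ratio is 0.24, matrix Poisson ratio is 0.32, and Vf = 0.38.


nu_12 = nu_f*Vf + nu_m*(1-Vf) = 0.24*0.38 + 0.32*0.62 = 0.2896

0.2896


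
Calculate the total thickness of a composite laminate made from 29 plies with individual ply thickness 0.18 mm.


h = n * t_ply = 29 * 0.18 = 5.22 mm

5.22 mm


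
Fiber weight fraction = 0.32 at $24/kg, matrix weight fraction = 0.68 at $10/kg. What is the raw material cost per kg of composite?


Cost = cost_f*Wf + cost_m*Wm = 24*0.32 + 10*0.68 = $14.48/kg

$14.48/kg


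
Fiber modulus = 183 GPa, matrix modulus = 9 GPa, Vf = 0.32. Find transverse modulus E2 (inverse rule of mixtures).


1/E2 = Vf/Ef + (1-Vf)/Em = 0.32/183 + 0.68/9
E2 = 12.94 GPa

12.94 GPa


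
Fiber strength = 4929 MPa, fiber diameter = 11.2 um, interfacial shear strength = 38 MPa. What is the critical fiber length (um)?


Lc = sigma_f * d / (2 * tau_i) = 4929 * 11.2 / (2 * 38) = 726.4 um

726.4 um


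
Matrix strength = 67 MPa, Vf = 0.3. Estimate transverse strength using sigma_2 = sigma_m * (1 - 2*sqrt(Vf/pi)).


factor = 1 - 2*sqrt(0.3/pi) = 0.382
sigma_2 = 67 * 0.382 = 25.59 MPa

25.59 MPa


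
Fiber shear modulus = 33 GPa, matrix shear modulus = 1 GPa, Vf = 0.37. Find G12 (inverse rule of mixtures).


1/G12 = Vf/Gf + (1-Vf)/Gm = 0.37/33 + 0.63/1
G12 = 1.56 GPa

1.56 GPa


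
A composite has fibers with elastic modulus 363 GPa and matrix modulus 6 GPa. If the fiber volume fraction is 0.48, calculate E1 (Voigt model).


E1 = Ef*Vf + Em*(1-Vf) = 363*0.48 + 6*0.52 = 177.36 GPa

177.36 GPa


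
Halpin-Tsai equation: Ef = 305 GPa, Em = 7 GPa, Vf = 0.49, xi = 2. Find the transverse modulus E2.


eta = (Ef/Em - 1)/(Ef/Em + xi) = (43.5714 - 1)/(43.5714 + 2) = 0.9342
E2 = Em*(1+xi*eta*Vf)/(1-eta*Vf) = 24.73 GPa

24.73 GPa


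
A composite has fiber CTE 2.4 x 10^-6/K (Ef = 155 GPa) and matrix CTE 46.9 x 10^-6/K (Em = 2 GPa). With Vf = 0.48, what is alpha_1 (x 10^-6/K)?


E1 = Ef*Vf + Em*(1-Vf) = 75.44
alpha_1 = (alpha_f*Ef*Vf + alpha_m*Em*(1-Vf))/E1 = 3.01 x 10^-6/K

3.01 x 10^-6/K


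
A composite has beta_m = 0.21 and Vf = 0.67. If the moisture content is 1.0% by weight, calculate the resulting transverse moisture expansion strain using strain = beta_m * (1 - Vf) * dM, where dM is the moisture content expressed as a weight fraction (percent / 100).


dM = 1.0/100 = 0.01
strain = beta_m * (1-Vf) * dM = 0.21 * 0.33 * 0.01 = 0.000693

0.000693


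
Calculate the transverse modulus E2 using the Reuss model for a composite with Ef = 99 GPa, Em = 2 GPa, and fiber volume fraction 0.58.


1/E2 = Vf/Ef + (1-Vf)/Em = 0.58/99 + 0.42/2
E2 = 4.63 GPa

4.63 GPa


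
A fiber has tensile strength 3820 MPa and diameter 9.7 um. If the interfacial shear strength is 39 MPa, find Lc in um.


Lc = sigma_f * d / (2 * tau_i) = 3820 * 9.7 / (2 * 39) = 475.1 um

475.1 um


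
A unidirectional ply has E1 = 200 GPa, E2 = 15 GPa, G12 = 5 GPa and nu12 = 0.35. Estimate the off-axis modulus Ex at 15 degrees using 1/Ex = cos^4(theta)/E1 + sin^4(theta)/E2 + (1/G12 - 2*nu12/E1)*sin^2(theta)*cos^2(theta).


cos^4(15) = 0.870513, sin^4(15) = 0.004487, sin^2(15)*cos^2(15) = 0.0625
1/G12 - 2*nu12/E1 = 1/5 - 2*0.35/200 = 0.1965 GPa^-1
1/Ex = 0.870513/200 + 0.004487/15 + 0.1965*0.0625 = 0.016933 GPa^-1
Ex = 59.06 GPa

59.06 GPa


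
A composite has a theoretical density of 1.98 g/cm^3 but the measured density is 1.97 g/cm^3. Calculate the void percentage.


Void% = (rho_theo - rho_actual)/rho_theo * 100 = (1.98 - 1.97)/1.98 * 100 = 0.51%

0.51%


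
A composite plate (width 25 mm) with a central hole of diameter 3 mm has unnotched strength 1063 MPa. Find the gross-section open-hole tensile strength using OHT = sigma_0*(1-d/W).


OHT = sigma_0*(1-d/W) = 1063*(1-3/25) = 935.4 MPa

935.4 MPa


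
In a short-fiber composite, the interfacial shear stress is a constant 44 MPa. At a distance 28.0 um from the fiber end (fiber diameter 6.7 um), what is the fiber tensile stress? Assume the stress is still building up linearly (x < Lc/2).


Force balance: sigma_f * (pi*d^2/4) = tau * (pi*d) * x  ->  sigma_f = 4 * tau * x / d
sigma_f = 4 * 44 * 28.0 / 6.7 = 735.5 MPa

735.5 MPa


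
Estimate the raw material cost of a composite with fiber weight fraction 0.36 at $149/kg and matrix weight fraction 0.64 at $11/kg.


Cost = cost_f*Wf + cost_m*Wm = 149*0.36 + 11*0.64 = $60.68/kg

$60.68/kg


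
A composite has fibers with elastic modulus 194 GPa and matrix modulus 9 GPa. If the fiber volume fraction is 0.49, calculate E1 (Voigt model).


E1 = Ef*Vf + Em*(1-Vf) = 194*0.49 + 9*0.51 = 99.65 GPa

99.65 GPa


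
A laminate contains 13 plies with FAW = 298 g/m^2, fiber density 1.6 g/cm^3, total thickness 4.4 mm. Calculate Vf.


Vf = n * FAW / (rho_f * h * 1000) = 13 * 298 / (1.6 * 4.4 * 1000) = 0.5503

0.5503


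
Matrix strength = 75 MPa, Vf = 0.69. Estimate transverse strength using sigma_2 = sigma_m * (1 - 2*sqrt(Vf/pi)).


factor = 1 - 2*sqrt(0.69/pi) = 0.0627
sigma_2 = 75 * 0.0627 = 4.7 MPa

4.7 MPa


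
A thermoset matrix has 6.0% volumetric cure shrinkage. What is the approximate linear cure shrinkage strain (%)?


Linear shrinkage ≈ vol_shrink/3 = 6.0/3 = 2.0%

2.0%


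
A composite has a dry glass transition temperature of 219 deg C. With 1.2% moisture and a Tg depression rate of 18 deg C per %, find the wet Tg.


Tg_wet = Tg_dry - k*moisture = 219 - 18*1.2 = 197.4 deg C

197.4 deg C


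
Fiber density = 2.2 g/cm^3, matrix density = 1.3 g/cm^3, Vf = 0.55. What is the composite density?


rho_c = rho_f*Vf + rho_m*(1-Vf) = 2.2*0.55 + 1.3*0.45 = 1.795 g/cm^3

1.795 g/cm^3


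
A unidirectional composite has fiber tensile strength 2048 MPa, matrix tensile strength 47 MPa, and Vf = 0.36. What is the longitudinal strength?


sigma_1 = sigma_f*Vf + sigma_m*(1-Vf) = 2048*0.36 + 47*0.64 = 767.4 MPa

767.4 MPa


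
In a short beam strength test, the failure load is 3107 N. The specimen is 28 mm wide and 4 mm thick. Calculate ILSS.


ILSS = 3F/(4bh) = 3*3107/(4*28*4) = 20.81 MPa

20.81 MPa


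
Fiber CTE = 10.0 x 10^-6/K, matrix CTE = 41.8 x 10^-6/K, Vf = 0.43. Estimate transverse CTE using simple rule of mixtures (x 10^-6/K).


alpha_2 = alpha_f*Vf + alpha_m*(1-Vf) = 10.0*0.43 + 41.8*0.57 = 28.1 x 10^-6/K

28.1 x 10^-6/K


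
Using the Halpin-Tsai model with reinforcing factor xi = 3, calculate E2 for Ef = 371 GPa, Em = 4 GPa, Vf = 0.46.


eta = (Ef/Em - 1)/(Ef/Em + xi) = (92.75 - 1)/(92.75 + 3) = 0.9582
E2 = Em*(1+xi*eta*Vf)/(1-eta*Vf) = 16.61 GPa

16.61 GPa


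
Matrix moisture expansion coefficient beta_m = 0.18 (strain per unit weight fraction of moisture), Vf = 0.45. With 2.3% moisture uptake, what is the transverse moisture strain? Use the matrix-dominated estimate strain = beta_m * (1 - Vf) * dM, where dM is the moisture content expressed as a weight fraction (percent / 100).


dM = 2.3/100 = 0.023
strain = beta_m * (1-Vf) * dM = 0.18 * 0.55 * 0.023 = 0.002277

0.002277


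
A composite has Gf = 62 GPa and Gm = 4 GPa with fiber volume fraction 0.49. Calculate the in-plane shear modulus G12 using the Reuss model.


1/G12 = Vf/Gf + (1-Vf)/Gm = 0.49/62 + 0.51/4
G12 = 7.39 GPa

7.39 GPa


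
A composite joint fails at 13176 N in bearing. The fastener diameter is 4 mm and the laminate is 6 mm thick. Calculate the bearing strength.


sigma_br = F/(d*h) = 13176/(4*6) = 549.0 MPa

549.0 MPa


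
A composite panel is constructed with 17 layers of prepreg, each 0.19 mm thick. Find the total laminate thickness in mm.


h = n * t_ply = 17 * 0.19 = 3.23 mm

3.23 mm


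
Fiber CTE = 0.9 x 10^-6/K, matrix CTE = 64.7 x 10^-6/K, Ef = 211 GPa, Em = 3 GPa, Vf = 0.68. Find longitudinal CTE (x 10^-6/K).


E1 = Ef*Vf + Em*(1-Vf) = 144.44
alpha_1 = (alpha_f*Ef*Vf + alpha_m*Em*(1-Vf))/E1 = 1.32 x 10^-6/K

1.32 x 10^-6/K


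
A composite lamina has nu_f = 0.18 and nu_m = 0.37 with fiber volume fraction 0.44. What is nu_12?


nu_12 = nu_f*Vf + nu_m*(1-Vf) = 0.18*0.44 + 0.37*0.56 = 0.2864

0.2864


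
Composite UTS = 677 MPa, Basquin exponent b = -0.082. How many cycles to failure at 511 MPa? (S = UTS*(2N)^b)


N = 0.5 * (S/UTS)^(1/b) = 0.5 * (511/677)^(1/-0.082) = 15.4462 cycles

15.4462 cycles


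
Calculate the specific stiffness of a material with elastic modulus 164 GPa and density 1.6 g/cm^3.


Specific stiffness = E/rho = 164/1.6 = 102.5 GPa/(g/cm^3)

102.5 GPa/(g/cm^3)


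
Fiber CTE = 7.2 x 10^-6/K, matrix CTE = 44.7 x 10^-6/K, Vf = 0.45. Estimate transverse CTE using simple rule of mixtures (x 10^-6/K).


alpha_2 = alpha_f*Vf + alpha_m*(1-Vf) = 7.2*0.45 + 44.7*0.55 = 27.8 x 10^-6/K

27.8 x 10^-6/K


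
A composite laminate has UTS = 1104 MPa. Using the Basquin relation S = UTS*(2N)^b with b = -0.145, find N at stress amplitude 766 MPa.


N = 0.5 * (S/UTS)^(1/b) = 0.5 * (766/1104)^(1/-0.145) = 6.2191 cycles

6.2191 cycles


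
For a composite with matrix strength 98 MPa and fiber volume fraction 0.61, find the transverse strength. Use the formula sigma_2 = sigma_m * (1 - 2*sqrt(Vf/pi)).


factor = 1 - 2*sqrt(0.61/pi) = 0.1187
sigma_2 = 98 * 0.1187 = 11.63 MPa

11.63 MPa


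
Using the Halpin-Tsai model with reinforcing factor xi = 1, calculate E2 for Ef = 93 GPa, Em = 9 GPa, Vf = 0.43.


eta = (Ef/Em - 1)/(Ef/Em + xi) = (10.3333 - 1)/(10.3333 + 1) = 0.8235
E2 = Em*(1+xi*eta*Vf)/(1-eta*Vf) = 18.87 GPa

18.87 GPa


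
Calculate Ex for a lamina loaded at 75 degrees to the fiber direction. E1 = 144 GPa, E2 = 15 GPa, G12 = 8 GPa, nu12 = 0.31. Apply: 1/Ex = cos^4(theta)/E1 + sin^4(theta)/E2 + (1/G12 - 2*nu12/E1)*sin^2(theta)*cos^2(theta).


cos^4(75) = 0.004487, sin^4(75) = 0.870513, sin^2(75)*cos^2(75) = 0.0625
1/G12 - 2*nu12/E1 = 1/8 - 2*0.31/144 = 0.120694 GPa^-1
1/Ex = 0.004487/144 + 0.870513/15 + 0.120694*0.0625 = 0.0656087 GPa^-1
Ex = 15.24 GPa

15.24 GPa


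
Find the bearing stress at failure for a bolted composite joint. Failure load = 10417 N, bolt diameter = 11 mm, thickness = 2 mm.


sigma_br = F/(d*h) = 10417/(11*2) = 473.5 MPa

473.5 MPa


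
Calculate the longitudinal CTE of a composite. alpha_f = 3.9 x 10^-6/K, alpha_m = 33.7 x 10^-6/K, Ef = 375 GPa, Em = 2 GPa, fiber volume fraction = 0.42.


E1 = Ef*Vf + Em*(1-Vf) = 158.66
alpha_1 = (alpha_f*Ef*Vf + alpha_m*Em*(1-Vf))/E1 = 4.12 x 10^-6/K

4.12 x 10^-6/K


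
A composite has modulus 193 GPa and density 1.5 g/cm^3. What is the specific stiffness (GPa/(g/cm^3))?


Specific stiffness = E/rho = 193/1.5 = 128.7 GPa/(g/cm^3)

128.7 GPa/(g/cm^3)


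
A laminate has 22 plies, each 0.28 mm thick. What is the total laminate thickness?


h = n * t_ply = 22 * 0.28 = 6.16 mm

6.16 mm


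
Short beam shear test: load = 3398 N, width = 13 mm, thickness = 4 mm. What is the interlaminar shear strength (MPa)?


ILSS = 3F/(4bh) = 3*3398/(4*13*4) = 49.01 MPa

49.01 MPa


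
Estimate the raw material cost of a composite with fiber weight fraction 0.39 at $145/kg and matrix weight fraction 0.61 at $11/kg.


Cost = cost_f*Wf + cost_m*Wm = 145*0.39 + 11*0.61 = $63.26/kg

$63.26/kg


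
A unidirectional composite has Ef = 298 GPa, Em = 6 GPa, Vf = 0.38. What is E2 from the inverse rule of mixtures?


1/E2 = Vf/Ef + (1-Vf)/Em = 0.38/298 + 0.62/6
E2 = 9.56 GPa

9.56 GPa


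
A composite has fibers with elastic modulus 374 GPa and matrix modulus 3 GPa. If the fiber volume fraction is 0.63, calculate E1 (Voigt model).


E1 = Ef*Vf + Em*(1-Vf) = 374*0.63 + 3*0.37 = 236.73 GPa

236.73 GPa


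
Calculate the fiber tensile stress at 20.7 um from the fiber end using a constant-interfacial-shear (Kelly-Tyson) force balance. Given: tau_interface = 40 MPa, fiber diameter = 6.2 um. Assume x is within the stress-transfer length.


Force balance: sigma_f * (pi*d^2/4) = tau * (pi*d) * x  ->  sigma_f = 4 * tau * x / d
sigma_f = 4 * 40 * 20.7 / 6.2 = 534.2 MPa

534.2 MPa


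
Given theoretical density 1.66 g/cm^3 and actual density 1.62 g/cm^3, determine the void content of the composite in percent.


Void% = (rho_theo - rho_actual)/rho_theo * 100 = (1.66 - 1.62)/1.66 * 100 = 2.41%

2.41%


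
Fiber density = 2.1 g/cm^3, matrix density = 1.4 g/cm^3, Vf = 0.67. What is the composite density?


rho_c = rho_f*Vf + rho_m*(1-Vf) = 2.1*0.67 + 1.4*0.33 = 1.869 g/cm^3

1.869 g/cm^3


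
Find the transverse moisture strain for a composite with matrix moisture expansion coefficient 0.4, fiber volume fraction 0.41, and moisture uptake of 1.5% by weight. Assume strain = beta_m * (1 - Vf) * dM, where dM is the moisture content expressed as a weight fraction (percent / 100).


dM = 1.5/100 = 0.015
strain = beta_m * (1-Vf) * dM = 0.4 * 0.59 * 0.015 = 0.00354

0.00354


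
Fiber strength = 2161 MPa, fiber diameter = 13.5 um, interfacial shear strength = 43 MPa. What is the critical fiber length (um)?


Lc = sigma_f * d / (2 * tau_i) = 2161 * 13.5 / (2 * 43) = 339.2 um

339.2 um


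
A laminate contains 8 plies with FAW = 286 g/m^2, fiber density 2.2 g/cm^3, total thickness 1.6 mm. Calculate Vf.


Vf = n * FAW / (rho_f * h * 1000) = 8 * 286 / (2.2 * 1.6 * 1000) = 0.65

0.65


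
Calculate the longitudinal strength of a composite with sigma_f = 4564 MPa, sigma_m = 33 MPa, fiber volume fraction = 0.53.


sigma_1 = sigma_f*Vf + sigma_m*(1-Vf) = 4564*0.53 + 33*0.47 = 2434.4 MPa

2434.4 MPa


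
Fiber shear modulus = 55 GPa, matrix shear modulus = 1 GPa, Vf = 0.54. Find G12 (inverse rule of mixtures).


1/G12 = Vf/Gf + (1-Vf)/Gm = 0.54/55 + 0.46/1
G12 = 2.13 GPa

2.13 GPa


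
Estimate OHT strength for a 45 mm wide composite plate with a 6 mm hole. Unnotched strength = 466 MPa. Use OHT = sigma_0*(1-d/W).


OHT = sigma_0*(1-d/W) = 466*(1-6/45) = 403.9 MPa

403.9 MPa


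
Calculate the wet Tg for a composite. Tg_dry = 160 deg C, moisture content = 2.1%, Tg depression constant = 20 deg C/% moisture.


Tg_wet = Tg_dry - k*moisture = 160 - 20*2.1 = 118.0 deg C

118.0 deg C


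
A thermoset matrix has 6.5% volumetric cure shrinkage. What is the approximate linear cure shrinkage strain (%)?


Linear shrinkage ≈ vol_shrink/3 = 6.5/3 = 2.167%

2.167%


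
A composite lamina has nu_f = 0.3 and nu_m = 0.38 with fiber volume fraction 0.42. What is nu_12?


nu_12 = nu_f*Vf + nu_m*(1-Vf) = 0.3*0.42 + 0.38*0.58 = 0.3464

0.3464


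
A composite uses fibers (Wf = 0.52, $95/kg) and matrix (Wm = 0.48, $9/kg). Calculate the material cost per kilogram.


Cost = cost_f*Wf + cost_m*Wm = 95*0.52 + 9*0.48 = $53.72/kg

$53.72/kg


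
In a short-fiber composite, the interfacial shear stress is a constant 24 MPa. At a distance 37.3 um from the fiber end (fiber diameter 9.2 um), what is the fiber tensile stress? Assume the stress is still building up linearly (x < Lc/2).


Force balance: sigma_f * (pi*d^2/4) = tau * (pi*d) * x  ->  sigma_f = 4 * tau * x / d
sigma_f = 4 * 24 * 37.3 / 9.2 = 389.2 MPa

389.2 MPa


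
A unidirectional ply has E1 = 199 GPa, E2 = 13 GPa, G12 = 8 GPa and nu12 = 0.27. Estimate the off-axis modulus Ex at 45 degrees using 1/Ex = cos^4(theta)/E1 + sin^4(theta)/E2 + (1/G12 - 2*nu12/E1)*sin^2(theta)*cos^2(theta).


cos^4(45) = 0.25, sin^4(45) = 0.25, sin^2(45)*cos^2(45) = 0.25
1/G12 - 2*nu12/E1 = 1/8 - 2*0.27/199 = 0.122286 GPa^-1
1/Ex = 0.25/199 + 0.25/13 + 0.122286*0.25 = 0.0510587 GPa^-1
Ex = 19.59 GPa

19.59 GPa


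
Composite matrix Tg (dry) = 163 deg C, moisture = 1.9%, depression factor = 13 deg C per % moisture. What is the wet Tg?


Tg_wet = Tg_dry - k*moisture = 163 - 13*1.9 = 138.3 deg C

138.3 deg C


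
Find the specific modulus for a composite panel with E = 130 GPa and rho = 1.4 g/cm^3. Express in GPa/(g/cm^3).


Specific stiffness = E/rho = 130/1.4 = 92.9 GPa/(g/cm^3)

92.9 GPa/(g/cm^3)


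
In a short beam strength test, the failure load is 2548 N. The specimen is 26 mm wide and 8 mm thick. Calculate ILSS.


ILSS = 3F/(4bh) = 3*2548/(4*26*8) = 9.19 MPa

9.19 MPa


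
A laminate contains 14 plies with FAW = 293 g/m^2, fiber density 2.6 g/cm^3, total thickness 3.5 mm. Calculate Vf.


Vf = n * FAW / (rho_f * h * 1000) = 14 * 293 / (2.6 * 3.5 * 1000) = 0.4508

0.4508


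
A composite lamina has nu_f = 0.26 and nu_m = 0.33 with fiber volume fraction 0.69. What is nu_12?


nu_12 = nu_f*Vf + nu_m*(1-Vf) = 0.26*0.69 + 0.33*0.31 = 0.2817

0.2817


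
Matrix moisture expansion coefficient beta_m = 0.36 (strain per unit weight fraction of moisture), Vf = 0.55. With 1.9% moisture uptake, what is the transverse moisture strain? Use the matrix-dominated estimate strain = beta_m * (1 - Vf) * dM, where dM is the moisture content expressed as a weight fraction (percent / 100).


dM = 1.9/100 = 0.019
strain = beta_m * (1-Vf) * dM = 0.36 * 0.45 * 0.019 = 0.003078

0.003078


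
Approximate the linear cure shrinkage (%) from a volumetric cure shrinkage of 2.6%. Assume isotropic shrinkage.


Linear shrinkage ≈ vol_shrink/3 = 2.6/3 = 0.867%

0.867%


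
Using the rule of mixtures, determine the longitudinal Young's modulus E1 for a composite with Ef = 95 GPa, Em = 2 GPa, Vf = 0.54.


E1 = Ef*Vf + Em*(1-Vf) = 95*0.54 + 2*0.46 = 52.22 GPa

52.22 GPa


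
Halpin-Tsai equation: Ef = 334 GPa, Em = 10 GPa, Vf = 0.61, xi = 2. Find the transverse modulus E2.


eta = (Ef/Em - 1)/(Ef/Em + xi) = (33.4 - 1)/(33.4 + 2) = 0.9153
E2 = Em*(1+xi*eta*Vf)/(1-eta*Vf) = 47.92 GPa

47.92 GPa


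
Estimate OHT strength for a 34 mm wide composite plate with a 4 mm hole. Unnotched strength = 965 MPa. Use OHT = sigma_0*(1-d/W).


OHT = sigma_0*(1-d/W) = 965*(1-4/34) = 851.5 MPa

851.5 MPa


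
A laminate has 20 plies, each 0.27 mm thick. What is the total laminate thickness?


h = n * t_ply = 20 * 0.27 = 5.4 mm

5.4 mm


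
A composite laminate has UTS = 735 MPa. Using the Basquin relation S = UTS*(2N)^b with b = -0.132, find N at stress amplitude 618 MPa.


N = 0.5 * (S/UTS)^(1/b) = 0.5 * (618/735)^(1/-0.132) = 1.8596 cycles

1.8596 cycles


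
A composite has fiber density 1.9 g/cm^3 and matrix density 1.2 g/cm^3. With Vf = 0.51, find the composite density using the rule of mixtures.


rho_c = rho_f*Vf + rho_m*(1-Vf) = 1.9*0.51 + 1.2*0.49 = 1.557 g/cm^3

1.557 g/cm^3


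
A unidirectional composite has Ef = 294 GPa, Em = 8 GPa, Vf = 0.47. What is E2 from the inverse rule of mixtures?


1/E2 = Vf/Ef + (1-Vf)/Em = 0.47/294 + 0.53/8
E2 = 14.74 GPa

14.74 GPa


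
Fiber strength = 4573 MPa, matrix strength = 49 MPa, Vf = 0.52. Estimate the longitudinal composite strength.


sigma_1 = sigma_f*Vf + sigma_m*(1-Vf) = 4573*0.52 + 49*0.48 = 2401.5 MPa

2401.5 MPa


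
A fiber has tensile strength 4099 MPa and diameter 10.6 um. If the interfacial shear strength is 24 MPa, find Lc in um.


Lc = sigma_f * d / (2 * tau_i) = 4099 * 10.6 / (2 * 24) = 905.2 um

905.2 um


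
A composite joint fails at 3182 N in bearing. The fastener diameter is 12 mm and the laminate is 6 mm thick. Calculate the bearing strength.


sigma_br = F/(d*h) = 3182/(12*6) = 44.2 MPa

44.2 MPa


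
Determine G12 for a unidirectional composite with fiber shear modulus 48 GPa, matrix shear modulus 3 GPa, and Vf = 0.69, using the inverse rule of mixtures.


1/G12 = Vf/Gf + (1-Vf)/Gm = 0.69/48 + 0.31/3
G12 = 8.5 GPa

8.5 GPa


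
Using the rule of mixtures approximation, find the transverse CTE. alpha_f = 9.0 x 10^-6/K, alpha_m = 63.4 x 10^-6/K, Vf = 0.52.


alpha_2 = alpha_f*Vf + alpha_m*(1-Vf) = 9.0*0.52 + 63.4*0.48 = 35.1 x 10^-6/K

35.1 x 10^-6/K


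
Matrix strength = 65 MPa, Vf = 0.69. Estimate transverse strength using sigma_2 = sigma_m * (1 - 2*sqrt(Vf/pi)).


factor = 1 - 2*sqrt(0.69/pi) = 0.0627
sigma_2 = 65 * 0.0627 = 4.08 MPa

4.08 MPa


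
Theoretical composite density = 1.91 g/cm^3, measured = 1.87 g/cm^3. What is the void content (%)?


Void% = (rho_theo - rho_actual)/rho_theo * 100 = (1.91 - 1.87)/1.91 * 100 = 2.09%

2.09%


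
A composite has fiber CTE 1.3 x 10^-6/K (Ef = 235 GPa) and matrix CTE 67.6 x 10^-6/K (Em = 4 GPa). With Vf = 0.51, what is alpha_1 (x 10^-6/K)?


E1 = Ef*Vf + Em*(1-Vf) = 121.81
alpha_1 = (alpha_f*Ef*Vf + alpha_m*Em*(1-Vf))/E1 = 2.37 x 10^-6/K

2.37 x 10^-6/K


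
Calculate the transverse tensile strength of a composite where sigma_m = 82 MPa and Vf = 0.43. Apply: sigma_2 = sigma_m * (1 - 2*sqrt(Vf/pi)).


factor = 1 - 2*sqrt(0.43/pi) = 0.2601
sigma_2 = 82 * 0.2601 = 21.33 MPa

21.33 MPa


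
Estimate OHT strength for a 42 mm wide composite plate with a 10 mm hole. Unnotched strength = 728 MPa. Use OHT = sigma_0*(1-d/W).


OHT = sigma_0*(1-d/W) = 728*(1-10/42) = 554.7 MPa

554.7 MPa


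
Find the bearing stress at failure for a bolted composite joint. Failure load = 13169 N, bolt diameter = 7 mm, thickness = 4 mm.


sigma_br = F/(d*h) = 13169/(7*4) = 470.3 MPa

470.3 MPa


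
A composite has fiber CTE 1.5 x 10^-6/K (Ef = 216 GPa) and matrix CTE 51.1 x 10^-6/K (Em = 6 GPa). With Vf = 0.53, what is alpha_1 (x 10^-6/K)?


E1 = Ef*Vf + Em*(1-Vf) = 117.3
alpha_1 = (alpha_f*Ef*Vf + alpha_m*Em*(1-Vf))/E1 = 2.69 x 10^-6/K

2.69 x 10^-6/K


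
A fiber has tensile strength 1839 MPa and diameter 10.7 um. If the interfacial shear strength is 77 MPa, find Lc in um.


Lc = sigma_f * d / (2 * tau_i) = 1839 * 10.7 / (2 * 77) = 127.8 um

127.8 um


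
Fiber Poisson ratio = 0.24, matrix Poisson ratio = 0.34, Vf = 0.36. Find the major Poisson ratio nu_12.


nu_12 = nu_f*Vf + nu_m*(1-Vf) = 0.24*0.36 + 0.34*0.64 = 0.304

0.304


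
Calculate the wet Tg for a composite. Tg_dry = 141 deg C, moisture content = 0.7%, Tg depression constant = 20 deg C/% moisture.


Tg_wet = Tg_dry - k*moisture = 141 - 20*0.7 = 127.0 deg C

127.0 deg C


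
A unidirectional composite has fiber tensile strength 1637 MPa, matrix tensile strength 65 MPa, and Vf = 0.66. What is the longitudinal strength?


sigma_1 = sigma_f*Vf + sigma_m*(1-Vf) = 1637*0.66 + 65*0.34 = 1102.5 MPa

1102.5 MPa


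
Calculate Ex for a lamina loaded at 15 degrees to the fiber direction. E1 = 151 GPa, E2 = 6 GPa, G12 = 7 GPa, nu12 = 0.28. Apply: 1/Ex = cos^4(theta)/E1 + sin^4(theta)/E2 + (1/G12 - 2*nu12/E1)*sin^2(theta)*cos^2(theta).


cos^4(15) = 0.870513, sin^4(15) = 0.004487, sin^2(15)*cos^2(15) = 0.0625
1/G12 - 2*nu12/E1 = 1/7 - 2*0.28/151 = 0.139149 GPa^-1
1/Ex = 0.870513/151 + 0.004487/6 + 0.139149*0.0625 = 0.0152097 GPa^-1
Ex = 65.75 GPa

65.75 GPa


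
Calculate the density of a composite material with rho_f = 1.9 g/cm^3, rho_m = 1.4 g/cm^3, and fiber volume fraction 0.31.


rho_c = rho_f*Vf + rho_m*(1-Vf) = 1.9*0.31 + 1.4*0.69 = 1.555 g/cm^3

1.555 g/cm^3


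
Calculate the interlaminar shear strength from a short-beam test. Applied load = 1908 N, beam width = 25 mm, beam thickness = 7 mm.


ILSS = 3F/(4bh) = 3*1908/(4*25*7) = 8.18 MPa

8.18 MPa


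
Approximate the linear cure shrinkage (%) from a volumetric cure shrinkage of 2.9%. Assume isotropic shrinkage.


Linear shrinkage ≈ vol_shrink/3 = 2.9/3 = 0.967%

0.967%


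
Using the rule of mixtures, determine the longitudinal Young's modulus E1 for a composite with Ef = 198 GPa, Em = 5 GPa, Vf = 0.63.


E1 = Ef*Vf + Em*(1-Vf) = 198*0.63 + 5*0.37 = 126.59 GPa

126.59 GPa


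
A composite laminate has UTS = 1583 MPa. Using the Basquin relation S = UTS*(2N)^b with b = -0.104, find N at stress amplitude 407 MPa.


N = 0.5 * (S/UTS)^(1/b) = 0.5 * (407/1583)^(1/-0.104) = 234939.2811 cycles

234939.2811 cycles


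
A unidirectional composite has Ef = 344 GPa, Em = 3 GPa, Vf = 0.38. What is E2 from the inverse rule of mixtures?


1/E2 = Vf/Ef + (1-Vf)/Em = 0.38/344 + 0.62/3
E2 = 4.81 GPa

4.81 GPa


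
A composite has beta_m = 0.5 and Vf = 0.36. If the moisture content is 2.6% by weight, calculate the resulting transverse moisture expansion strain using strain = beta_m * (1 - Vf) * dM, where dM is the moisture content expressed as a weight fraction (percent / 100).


dM = 2.6/100 = 0.026
strain = beta_m * (1-Vf) * dM = 0.5 * 0.64 * 0.026 = 0.00832

0.00832


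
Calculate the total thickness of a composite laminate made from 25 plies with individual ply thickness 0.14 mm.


h = n * t_ply = 25 * 0.14 = 3.5 mm

3.5 mm


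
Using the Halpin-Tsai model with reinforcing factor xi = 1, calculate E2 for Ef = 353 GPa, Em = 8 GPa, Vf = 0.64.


eta = (Ef/Em - 1)/(Ef/Em + xi) = (44.125 - 1)/(44.125 + 1) = 0.9557
E2 = Em*(1+xi*eta*Vf)/(1-eta*Vf) = 33.2 GPa

33.2 GPa


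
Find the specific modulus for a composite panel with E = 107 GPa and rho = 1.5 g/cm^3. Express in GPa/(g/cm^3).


Specific stiffness = E/rho = 107/1.5 = 71.3 GPa/(g/cm^3)

71.3 GPa/(g/cm^3)


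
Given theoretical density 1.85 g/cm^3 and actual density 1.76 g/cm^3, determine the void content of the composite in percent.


Void% = (rho_theo - rho_actual)/rho_theo * 100 = (1.85 - 1.76)/1.85 * 100 = 4.86%

4.86%


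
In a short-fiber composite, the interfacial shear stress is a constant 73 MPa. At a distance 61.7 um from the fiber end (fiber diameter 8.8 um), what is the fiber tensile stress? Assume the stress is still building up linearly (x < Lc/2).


Force balance: sigma_f * (pi*d^2/4) = tau * (pi*d) * x  ->  sigma_f = 4 * tau * x / d
sigma_f = 4 * 73 * 61.7 / 8.8 = 2047.3 MPa

2047.3 MPa


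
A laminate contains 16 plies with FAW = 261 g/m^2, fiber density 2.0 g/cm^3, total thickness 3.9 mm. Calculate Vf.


Vf = n * FAW / (rho_f * h * 1000) = 16 * 261 / (2.0 * 3.9 * 1000) = 0.5354

0.5354


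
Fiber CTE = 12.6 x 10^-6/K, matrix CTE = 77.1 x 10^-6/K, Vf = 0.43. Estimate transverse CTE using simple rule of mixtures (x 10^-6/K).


alpha_2 = alpha_f*Vf + alpha_m*(1-Vf) = 12.6*0.43 + 77.1*0.57 = 49.4 x 10^-6/K

49.4 x 10^-6/K


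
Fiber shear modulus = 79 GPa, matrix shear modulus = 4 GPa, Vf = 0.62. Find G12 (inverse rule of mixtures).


1/G12 = Vf/Gf + (1-Vf)/Gm = 0.62/79 + 0.38/4
G12 = 9.72 GPa

9.72 GPa


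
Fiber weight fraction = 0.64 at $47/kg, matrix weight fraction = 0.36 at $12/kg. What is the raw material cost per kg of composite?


Cost = cost_f*Wf + cost_m*Wm = 47*0.64 + 12*0.36 = $34.4/kg

$34.4/kg


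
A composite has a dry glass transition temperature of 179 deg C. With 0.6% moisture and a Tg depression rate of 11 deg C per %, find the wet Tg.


Tg_wet = Tg_dry - k*moisture = 179 - 11*0.6 = 172.4 deg C

172.4 deg C


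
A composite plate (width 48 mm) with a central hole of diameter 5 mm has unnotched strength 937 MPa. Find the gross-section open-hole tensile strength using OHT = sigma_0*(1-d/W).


OHT = sigma_0*(1-d/W) = 937*(1-5/48) = 839.4 MPa

839.4 MPa


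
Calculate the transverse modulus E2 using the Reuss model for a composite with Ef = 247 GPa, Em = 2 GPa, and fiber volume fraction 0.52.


1/E2 = Vf/Ef + (1-Vf)/Em = 0.52/247 + 0.48/2
E2 = 4.13 GPa

4.13 GPa


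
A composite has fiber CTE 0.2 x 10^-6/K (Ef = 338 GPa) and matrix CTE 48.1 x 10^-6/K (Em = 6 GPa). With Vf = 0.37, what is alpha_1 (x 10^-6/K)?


E1 = Ef*Vf + Em*(1-Vf) = 128.84
alpha_1 = (alpha_f*Ef*Vf + alpha_m*Em*(1-Vf))/E1 = 1.61 x 10^-6/K

1.61 x 10^-6/K


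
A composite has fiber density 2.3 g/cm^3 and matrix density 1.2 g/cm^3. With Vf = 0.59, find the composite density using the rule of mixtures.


rho_c = rho_f*Vf + rho_m*(1-Vf) = 2.3*0.59 + 1.2*0.41 = 1.849 g/cm^3

1.849 g/cm^3


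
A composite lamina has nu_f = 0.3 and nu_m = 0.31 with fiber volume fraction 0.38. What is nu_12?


nu_12 = nu_f*Vf + nu_m*(1-Vf) = 0.3*0.38 + 0.31*0.62 = 0.3062

0.3062


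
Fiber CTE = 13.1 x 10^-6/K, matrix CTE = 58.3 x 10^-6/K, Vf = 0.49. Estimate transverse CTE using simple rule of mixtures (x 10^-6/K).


alpha_2 = alpha_f*Vf + alpha_m*(1-Vf) = 13.1*0.49 + 58.3*0.51 = 36.2 x 10^-6/K

36.2 x 10^-6/K


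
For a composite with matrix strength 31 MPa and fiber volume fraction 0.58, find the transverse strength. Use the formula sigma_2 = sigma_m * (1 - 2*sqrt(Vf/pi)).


factor = 1 - 2*sqrt(0.58/pi) = 0.1407
sigma_2 = 31 * 0.1407 = 4.36 MPa

4.36 MPa


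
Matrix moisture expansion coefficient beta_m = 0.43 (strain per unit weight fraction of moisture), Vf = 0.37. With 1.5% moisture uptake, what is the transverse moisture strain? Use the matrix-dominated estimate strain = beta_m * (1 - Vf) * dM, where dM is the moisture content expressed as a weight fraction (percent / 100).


dM = 1.5/100 = 0.015
strain = beta_m * (1-Vf) * dM = 0.43 * 0.63 * 0.015 = 0.0040635

0.0040635


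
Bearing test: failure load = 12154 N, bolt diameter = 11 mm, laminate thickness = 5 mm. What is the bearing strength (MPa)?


sigma_br = F/(d*h) = 12154/(11*5) = 221.0 MPa

221.0 MPa


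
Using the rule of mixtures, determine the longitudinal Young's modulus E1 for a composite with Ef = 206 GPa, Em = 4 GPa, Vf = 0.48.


E1 = Ef*Vf + Em*(1-Vf) = 206*0.48 + 4*0.52 = 100.96 GPa

100.96 GPa


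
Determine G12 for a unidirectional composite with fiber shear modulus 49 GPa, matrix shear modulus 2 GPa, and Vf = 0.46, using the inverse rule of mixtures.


1/G12 = Vf/Gf + (1-Vf)/Gm = 0.46/49 + 0.54/2
G12 = 3.58 GPa

3.58 GPa


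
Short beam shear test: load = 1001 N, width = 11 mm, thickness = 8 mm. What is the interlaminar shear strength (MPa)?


ILSS = 3F/(4bh) = 3*1001/(4*11*8) = 8.53 MPa

8.53 MPa


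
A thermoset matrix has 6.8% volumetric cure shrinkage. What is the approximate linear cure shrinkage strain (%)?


Linear shrinkage ≈ vol_shrink/3 = 6.8/3 = 2.267%

2.267%


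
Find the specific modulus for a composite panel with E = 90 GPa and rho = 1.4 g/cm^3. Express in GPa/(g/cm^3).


Specific stiffness = E/rho = 90/1.4 = 64.3 GPa/(g/cm^3)

64.3 GPa/(g/cm^3)


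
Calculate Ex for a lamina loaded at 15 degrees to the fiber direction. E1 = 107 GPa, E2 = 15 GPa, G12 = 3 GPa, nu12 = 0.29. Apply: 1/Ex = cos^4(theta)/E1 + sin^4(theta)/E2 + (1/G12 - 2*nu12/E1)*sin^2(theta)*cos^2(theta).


cos^4(15) = 0.870513, sin^4(15) = 0.004487, sin^2(15)*cos^2(15) = 0.0625
1/G12 - 2*nu12/E1 = 1/3 - 2*0.29/107 = 0.327913 GPa^-1
1/Ex = 0.870513/107 + 0.004487/15 + 0.327913*0.0625 = 0.0289293 GPa^-1
Ex = 34.57 GPa

34.57 GPa


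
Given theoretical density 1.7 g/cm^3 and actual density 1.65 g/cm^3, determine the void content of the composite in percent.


Void% = (rho_theo - rho_actual)/rho_theo * 100 = (1.7 - 1.65)/1.7 * 100 = 2.94%

2.94%


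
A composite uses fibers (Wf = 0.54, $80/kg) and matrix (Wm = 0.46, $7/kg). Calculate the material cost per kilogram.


Cost = cost_f*Wf + cost_m*Wm = 80*0.54 + 7*0.46 = $46.42/kg

$46.42/kg


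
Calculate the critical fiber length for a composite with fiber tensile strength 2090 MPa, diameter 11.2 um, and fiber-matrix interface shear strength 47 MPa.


Lc = sigma_f * d / (2 * tau_i) = 2090 * 11.2 / (2 * 47) = 249.0 um

249.0 um


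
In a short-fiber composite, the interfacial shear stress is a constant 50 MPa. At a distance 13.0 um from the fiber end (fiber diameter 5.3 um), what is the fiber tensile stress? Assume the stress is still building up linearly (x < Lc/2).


Force balance: sigma_f * (pi*d^2/4) = tau * (pi*d) * x  ->  sigma_f = 4 * tau * x / d
sigma_f = 4 * 50 * 13.0 / 5.3 = 490.6 MPa

490.6 MPa


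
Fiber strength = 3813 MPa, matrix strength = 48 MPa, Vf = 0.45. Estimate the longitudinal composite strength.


sigma_1 = sigma_f*Vf + sigma_m*(1-Vf) = 3813*0.45 + 48*0.55 = 1742.3 MPa

1742.3 MPa


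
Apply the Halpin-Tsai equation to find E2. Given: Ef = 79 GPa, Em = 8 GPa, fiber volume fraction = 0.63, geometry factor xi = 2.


eta = (Ef/Em - 1)/(Ef/Em + xi) = (9.875 - 1)/(9.875 + 2) = 0.7474
E2 = Em*(1+xi*eta*Vf)/(1-eta*Vf) = 29.36 GPa

29.36 GPa


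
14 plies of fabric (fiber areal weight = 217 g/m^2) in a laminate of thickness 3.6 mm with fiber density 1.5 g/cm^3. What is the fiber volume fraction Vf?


Vf = n * FAW / (rho_f * h * 1000) = 14 * 217 / (1.5 * 3.6 * 1000) = 0.5626

0.5626


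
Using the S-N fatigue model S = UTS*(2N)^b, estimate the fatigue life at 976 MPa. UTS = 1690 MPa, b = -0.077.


N = 0.5 * (S/UTS)^(1/b) = 0.5 * (976/1690)^(1/-0.077) = 624.5295 cycles

624.5295 cycles


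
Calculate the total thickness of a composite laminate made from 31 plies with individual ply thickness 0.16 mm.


h = n * t_ply = 31 * 0.16 = 4.96 mm

4.96 mm


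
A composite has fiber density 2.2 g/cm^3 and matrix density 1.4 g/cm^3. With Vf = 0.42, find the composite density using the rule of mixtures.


rho_c = rho_f*Vf + rho_m*(1-Vf) = 2.2*0.42 + 1.4*0.58 = 1.736 g/cm^3

1.736 g/cm^3


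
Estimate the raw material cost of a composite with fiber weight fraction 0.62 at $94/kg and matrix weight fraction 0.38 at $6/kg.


Cost = cost_f*Wf + cost_m*Wm = 94*0.62 + 6*0.38 = $60.56/kg

$60.56/kg


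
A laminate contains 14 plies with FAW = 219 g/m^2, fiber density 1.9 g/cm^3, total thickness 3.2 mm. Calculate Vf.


Vf = n * FAW / (rho_f * h * 1000) = 14 * 219 / (1.9 * 3.2 * 1000) = 0.5043

0.5043


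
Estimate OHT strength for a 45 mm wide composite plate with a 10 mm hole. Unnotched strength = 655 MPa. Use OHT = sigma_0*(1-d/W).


OHT = sigma_0*(1-d/W) = 655*(1-10/45) = 509.4 MPa

509.4 MPa


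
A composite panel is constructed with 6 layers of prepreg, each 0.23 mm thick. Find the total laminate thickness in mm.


h = n * t_ply = 6 * 0.23 = 1.38 mm

1.38 mm


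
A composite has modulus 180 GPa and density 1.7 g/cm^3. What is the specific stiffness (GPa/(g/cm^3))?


Specific stiffness = E/rho = 180/1.7 = 105.9 GPa/(g/cm^3)

105.9 GPa/(g/cm^3)


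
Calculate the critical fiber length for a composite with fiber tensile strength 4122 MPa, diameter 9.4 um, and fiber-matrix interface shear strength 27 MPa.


Lc = sigma_f * d / (2 * tau_i) = 4122 * 9.4 / (2 * 27) = 717.5 um

717.5 um


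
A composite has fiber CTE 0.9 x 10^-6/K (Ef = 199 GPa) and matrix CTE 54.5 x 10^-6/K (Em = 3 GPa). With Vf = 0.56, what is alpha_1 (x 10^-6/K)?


E1 = Ef*Vf + Em*(1-Vf) = 112.76
alpha_1 = (alpha_f*Ef*Vf + alpha_m*Em*(1-Vf))/E1 = 1.53 x 10^-6/K

1.53 x 10^-6/K


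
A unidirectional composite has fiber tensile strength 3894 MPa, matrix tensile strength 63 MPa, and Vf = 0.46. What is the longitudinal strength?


sigma_1 = sigma_f*Vf + sigma_m*(1-Vf) = 3894*0.46 + 63*0.54 = 1825.3 MPa

1825.3 MPa


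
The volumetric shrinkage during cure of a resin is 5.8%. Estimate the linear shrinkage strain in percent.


Linear shrinkage ≈ vol_shrink/3 = 5.8/3 = 1.933%

1.933%


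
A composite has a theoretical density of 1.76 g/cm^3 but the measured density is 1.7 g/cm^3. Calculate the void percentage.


Void% = (rho_theo - rho_actual)/rho_theo * 100 = (1.76 - 1.7)/1.76 * 100 = 3.41%

3.41%


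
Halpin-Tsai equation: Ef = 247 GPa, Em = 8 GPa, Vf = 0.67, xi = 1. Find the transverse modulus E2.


eta = (Ef/Em - 1)/(Ef/Em + xi) = (30.875 - 1)/(30.875 + 1) = 0.9373
E2 = Em*(1+xi*eta*Vf)/(1-eta*Vf) = 35.01 GPa

35.01 GPa


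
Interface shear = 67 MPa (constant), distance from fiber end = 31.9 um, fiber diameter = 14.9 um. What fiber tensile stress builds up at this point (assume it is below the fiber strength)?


Force balance: sigma_f * (pi*d^2/4) = tau * (pi*d) * x  ->  sigma_f = 4 * tau * x / d
sigma_f = 4 * 67 * 31.9 / 14.9 = 573.8 MPa

573.8 MPa


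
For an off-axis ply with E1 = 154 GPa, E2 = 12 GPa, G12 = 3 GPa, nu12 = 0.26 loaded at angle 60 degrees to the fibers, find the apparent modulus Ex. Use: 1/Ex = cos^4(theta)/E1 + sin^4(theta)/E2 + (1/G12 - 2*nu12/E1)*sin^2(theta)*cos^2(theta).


cos^4(60) = 0.0625, sin^4(60) = 0.5625, sin^2(60)*cos^2(60) = 0.1875
1/G12 - 2*nu12/E1 = 1/3 - 2*0.26/154 = 0.329957 GPa^-1
1/Ex = 0.0625/154 + 0.5625/12 + 0.329957*0.1875 = 0.1091477 GPa^-1
Ex = 9.16 GPa

9.16 GPa


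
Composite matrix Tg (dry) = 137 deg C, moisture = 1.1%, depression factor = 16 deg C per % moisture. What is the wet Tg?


Tg_wet = Tg_dry - k*moisture = 137 - 16*1.1 = 119.4 deg C

119.4 deg C


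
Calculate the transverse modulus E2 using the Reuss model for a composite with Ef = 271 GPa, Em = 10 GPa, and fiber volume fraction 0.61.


1/E2 = Vf/Ef + (1-Vf)/Em = 0.61/271 + 0.39/10
E2 = 24.24 GPa

24.24 GPa


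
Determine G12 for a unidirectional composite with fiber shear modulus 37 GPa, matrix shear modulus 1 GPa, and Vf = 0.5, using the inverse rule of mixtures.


1/G12 = Vf/Gf + (1-Vf)/Gm = 0.5/37 + 0.5/1
G12 = 1.95 GPa

1.95 GPa


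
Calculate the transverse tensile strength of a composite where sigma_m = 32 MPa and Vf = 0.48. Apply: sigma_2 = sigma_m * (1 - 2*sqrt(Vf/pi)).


factor = 1 - 2*sqrt(0.48/pi) = 0.2182
sigma_2 = 32 * 0.2182 = 6.98 MPa

6.98 MPa


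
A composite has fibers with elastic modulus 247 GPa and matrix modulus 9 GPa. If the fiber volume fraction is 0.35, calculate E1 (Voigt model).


E1 = Ef*Vf + Em*(1-Vf) = 247*0.35 + 9*0.65 = 92.3 GPa

92.3 GPa


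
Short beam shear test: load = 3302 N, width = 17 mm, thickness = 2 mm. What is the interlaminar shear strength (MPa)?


ILSS = 3F/(4bh) = 3*3302/(4*17*2) = 72.84 MPa

72.84 MPa


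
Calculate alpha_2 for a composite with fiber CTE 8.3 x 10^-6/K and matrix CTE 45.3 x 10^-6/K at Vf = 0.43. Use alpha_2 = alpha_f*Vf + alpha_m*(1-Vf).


alpha_2 = alpha_f*Vf + alpha_m*(1-Vf) = 8.3*0.43 + 45.3*0.57 = 29.4 x 10^-6/K

29.4 x 10^-6/K


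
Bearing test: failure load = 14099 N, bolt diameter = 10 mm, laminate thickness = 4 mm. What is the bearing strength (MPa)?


sigma_br = F/(d*h) = 14099/(10*4) = 352.5 MPa

352.5 MPa


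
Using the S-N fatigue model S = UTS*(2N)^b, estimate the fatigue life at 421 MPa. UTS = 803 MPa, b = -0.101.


N = 0.5 * (S/UTS)^(1/b) = 0.5 * (421/803)^(1/-0.101) = 298.9089 cycles

298.9089 cycles


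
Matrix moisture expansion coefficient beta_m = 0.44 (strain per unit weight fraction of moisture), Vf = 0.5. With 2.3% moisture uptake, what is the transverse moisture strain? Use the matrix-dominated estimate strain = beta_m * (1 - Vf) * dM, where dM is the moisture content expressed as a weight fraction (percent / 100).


dM = 2.3/100 = 0.023
strain = beta_m * (1-Vf) * dM = 0.44 * 0.5 * 0.023 = 0.00506

0.00506
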